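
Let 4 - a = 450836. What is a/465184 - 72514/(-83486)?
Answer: -9388961/93356614 ≈ -0.10057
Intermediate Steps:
a = -450832 (a = 4 - 1*450836 = 4 - 450836 = -450832)
a/465184 - 72514/(-83486) = -450832/465184 - 72514/(-83486) = -450832*1/465184 - 72514*(-1/83486) = -28177/29074 + 2789/3211 = -9388961/93356614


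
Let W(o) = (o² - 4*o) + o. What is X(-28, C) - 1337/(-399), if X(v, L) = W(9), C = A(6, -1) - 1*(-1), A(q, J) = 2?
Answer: 3269/57 ≈ 57.351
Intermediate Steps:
W(o) = o² - 3*o
C = 3 (C = 2 - 1*(-1) = 2 + 1 = 3)
X(v, L) = 54 (X(v, L) = 9*(-3 + 9) = 9*6 = 54)
X(-28, C) - 1337/(-399) = 54 - 1337/(-399) = 54 - 1337*(-1/399) = 54 + 191/57 = 3269/57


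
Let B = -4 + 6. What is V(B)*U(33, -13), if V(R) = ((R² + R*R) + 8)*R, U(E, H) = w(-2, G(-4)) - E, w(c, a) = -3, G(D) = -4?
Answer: -1152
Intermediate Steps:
B = 2
U(E, H) = -3 - E
V(R) = R*(8 + 2*R²) (V(R) = ((R² + R²) + 8)*R = (2*R² + 8)*R = (8 + 2*R²)*R = R*(8 + 2*R²))
V(B)*U(33, -13) = (2*2*(4 + 2²))*(-3 - 1*33) = (2*2*(4 + 4))*(-3 - 33) = (2*2*8)*(-36) = 32*(-36) = -1152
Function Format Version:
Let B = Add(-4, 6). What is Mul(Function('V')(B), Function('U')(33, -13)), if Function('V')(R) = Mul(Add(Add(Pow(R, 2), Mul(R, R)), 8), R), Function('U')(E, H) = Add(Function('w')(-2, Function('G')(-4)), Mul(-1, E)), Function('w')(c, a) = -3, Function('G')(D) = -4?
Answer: -1152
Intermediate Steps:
B = 2
Function('U')(E, H) = Add(-3, Mul(-1, E))
Function('V')(R) = Mul(R, Add(8, Mul(2, Pow(R, 2)))) (Function('V')(R) = Mul(Add(Add(Pow(R, 2), Pow(R, 2)), 8), R) = Mul(Add(Mul(2, Pow(R, 2)), 8), R) = Mul(Add(8, Mul(2, Pow(R, 2))), R) = Mul(R, Add(8, Mul(2, Pow(R, 2)))))
Mul(Function('V')(B), Function('U')(33, -13)) = Mul(Mul(2, 2, Add(4, Pow(2, 2))), Add(-3, Mul(-1, 33))) = Mul(Mul(2, 2, Add(4, 4)), Add(-3, -33)) = Mul(Mul(2, 2, 8), -36) = Mul(32, -36) = -1152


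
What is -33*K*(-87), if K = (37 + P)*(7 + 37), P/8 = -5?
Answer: -378972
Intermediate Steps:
P = -40 (P = 8*(-5) = -40)
K = -132 (K = (37 - 40)*(7 + 37) = -3*44 = -132)
-33*K*(-87) = -33*(-132)*(-87) = 4356*(-87) = -378972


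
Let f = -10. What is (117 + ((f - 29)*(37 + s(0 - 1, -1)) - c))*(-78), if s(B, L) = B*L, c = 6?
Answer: 106938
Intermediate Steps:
(117 + ((f - 29)*(37 + s(0 - 1, -1)) - c))*(-78) = (117 + ((-10 - 29)*(37 + (0 - 1)*(-1)) - 1*6))*(-78) = (117 + (-39*(37 - 1*(-1)) - 6))*(-78) = (117 + (-39*(37 + 1) - 6))*(-78) = (117 + (-39*38 - 6))*(-78) = (117 + (-1482 - 6))*(-78) = (117 - 1488)*(-78) = -1371*(-78) = 106938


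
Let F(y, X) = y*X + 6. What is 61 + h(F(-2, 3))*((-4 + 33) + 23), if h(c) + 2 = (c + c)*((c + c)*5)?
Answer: -43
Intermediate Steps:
F(y, X) = 6 + X*y (F(y, X) = X*y + 6 = 6 + X*y)
h(c) = -2 + 20*c² (h(c) = -2 + (c + c)*((c + c)*5) = -2 + (2*c)*((2*c)*5) = -2 + (2*c)*(10*c) = -2 + 20*c²)
61 + h(F(-2, 3))*((-4 + 33) + 23) = 61 + (-2 + 20*(6 + 3*(-2))²)*((-4 + 33) + 23) = 61 + (-2 + 20*(6 - 6)²)*(29 + 23) = 61 + (-2 + 20*0²)*52 = 61 + (-2 + 20*0)*52 = 61 + (-2 + 0)*52 = 61 - 2*52 = 61 - 104 = -43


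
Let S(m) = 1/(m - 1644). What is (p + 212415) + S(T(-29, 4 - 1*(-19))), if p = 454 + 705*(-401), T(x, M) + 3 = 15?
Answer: -113972353/1632 ≈ -69836.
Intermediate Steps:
T(x, M) = 12 (T(x, M) = -3 + 15 = 12)
S(m) = 1/(-1644 + m)
p = -282251 (p = 454 - 282705 = -282251)
(p + 212415) + S(T(-29, 4 - 1*(-19))) = (-282251 + 212415) + 1/(-1644 + 12) = -69836 + 1/(-1632) = -69836 - 1/1632 = -113972353/1632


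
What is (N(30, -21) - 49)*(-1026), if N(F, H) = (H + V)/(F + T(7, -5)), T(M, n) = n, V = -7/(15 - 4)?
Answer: 14069538/275 ≈ 51162.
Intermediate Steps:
V = -7/11 ≈ -0.63636
N(F, H) = (-7/11 + H)/(-5 + F) (N(F, H) = (H - 7/11)/(F - 5) = (-7/11 + H)/(-5 + F))
(N(30, -21) - 49)*(-1026) = ((-7/11 - 21)/(-5 + 30) - 49)*(-1026) = (-238/11/25 - 49)*(-1026) = ((1/25)*(-238/11) - 49)*(-1026) = (-238/275 - 49)*(-1026) = -13713/275*(-1026) = 14069538/275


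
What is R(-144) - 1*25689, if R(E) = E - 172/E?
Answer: -929945/36 ≈ -25832.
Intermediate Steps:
R(-144) - 1*25689 = (-144 - 172/(-144)) - 1*25689 = (-144 - 172*(-1/144)) - 25689 = (-144 + 43/36) - 25689 = -5141/36 - 25689 = -929945/36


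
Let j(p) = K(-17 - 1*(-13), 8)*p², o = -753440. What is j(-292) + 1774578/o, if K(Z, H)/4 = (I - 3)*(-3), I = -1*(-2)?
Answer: 385446961671/376720 ≈ 1.0232e+6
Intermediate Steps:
I = 2
K(Z, H) = 12 (K(Z, H) = 4*((2 - 3)*(-3)) = 4*(-1*(-3)) = 4*3 = 12)
j(p) = 12*p²
j(-292) + 1774578/o = 12*(-292)² + 1774578/(-753440) = 12*85264 + 1774578*(-1/753440) = 1023168 - 887289/376720 = 385446961671/376720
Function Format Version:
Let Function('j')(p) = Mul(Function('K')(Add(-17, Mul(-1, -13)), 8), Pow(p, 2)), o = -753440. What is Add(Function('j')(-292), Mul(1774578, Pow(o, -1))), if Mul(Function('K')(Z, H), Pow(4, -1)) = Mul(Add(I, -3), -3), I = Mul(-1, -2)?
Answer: Rational(385446961671, 376720) ≈ 1.0232e+6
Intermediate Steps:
I = 2
Function('K')(Z, H) = 12 (Function('K')(Z, H) = Mul(4, Mul(Add(2, -3), -3)) = Mul(4, Mul(-1, -3)) = Mul(4, 3) = 12)
Function('j')(p) = Mul(12, Pow(p, 2))
Add(Function('j')(-292), Mul(1774578, Pow(o, -1))) = Add(Mul(12, Pow(-292, 2)), Mul(1774578, Pow(-753440, -1))) = Add(Mul(12, 85264), Mul(1774578, Rational(-1, 753440))) = Add(1023168, Rational(-887289, 376720)) = Rational(385446961671, 376720)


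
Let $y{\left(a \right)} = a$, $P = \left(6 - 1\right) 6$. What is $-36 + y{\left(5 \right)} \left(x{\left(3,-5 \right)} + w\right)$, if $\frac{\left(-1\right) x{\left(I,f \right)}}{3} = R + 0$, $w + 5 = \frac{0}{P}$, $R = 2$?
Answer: $-91$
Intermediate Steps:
$P = 30$ ($P = 5 \cdot 6 = 30$)
$w = -5$ ($w = -5 + \frac{0}{30} = -5 + 0 \cdot \frac{1}{30} = -5 + 0 = -5$)
$x{\left(I,f \right)} = -6$ ($x{\left(I,f \right)} = - 3 \left(2 + 0\right) = \left(-3\right) 2 = -6$)
$-36 + y{\left(5 \right)} \left(x{\left(3,-5 \right)} + w\right) = -36 + 5 \left(-6 - 5\right) = -36 + 5 \left(-11\right) = -36 - 55 = -91$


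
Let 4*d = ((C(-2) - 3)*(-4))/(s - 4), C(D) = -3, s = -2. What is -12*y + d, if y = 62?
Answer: -745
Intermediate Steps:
d = -1 (d = (((-3 - 3)*(-4))/(-2 - 4))/4 = (-6*(-4)/(-6))/4 = (24*(-1/6))/4 = (1/4)*(-4) = -1)
-12*y + d = -12*62 - 1 = -744 - 1 = -745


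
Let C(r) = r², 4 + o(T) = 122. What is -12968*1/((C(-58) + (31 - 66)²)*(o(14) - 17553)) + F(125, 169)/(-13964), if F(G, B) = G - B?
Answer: 925372653/279312169565 ≈ 0.0033130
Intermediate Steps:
o(T) = 118 (o(T) = -4 + 122 = 118)
-12968*1/((C(-58) + (31 - 66)²)*(o(14) - 17553)) + F(125, 169)/(-13964) = -12968*1/((118 - 17553)*((-58)² + (31 - 66)²)) + (125 - 1*169)/(-13964) = -12968*(-1/(17435*(3364 + (-35)²))) + (125 - 169)*(-1/13964) = -12968*(-1/(17435*(3364 + 1225))) - 44*(-1/13964) = -12968/((-17435*4589)) + 11/3491 = -12968/(-80009215) + 11/3491 = -12968*(-1/80009215) + 11/3491 = 12968/80009215 + 11/3491 = 925372653/279312169565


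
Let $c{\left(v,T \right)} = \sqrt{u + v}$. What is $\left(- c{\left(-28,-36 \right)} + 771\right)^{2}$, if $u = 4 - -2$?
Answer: $\left(771 - i \sqrt{22}\right)^{2} \approx 5.9442 \cdot 10^{5} - 7233.0 i$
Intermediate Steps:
$u = 6$ ($u = 4 + 2 = 6$)
$c{\left(v,T \right)} = \sqrt{6 + v}$
$\left(- c{\left(-28,-36 \right)} + 771\right)^{2} = \left(- \sqrt{6 - 28} + 771\right)^{2} = \left(- \sqrt{-22} + 771\right)^{2} = \left(- i \sqrt{22} + 771\right)^{2} = \left(771 - i \sqrt{22}\right)^{2}$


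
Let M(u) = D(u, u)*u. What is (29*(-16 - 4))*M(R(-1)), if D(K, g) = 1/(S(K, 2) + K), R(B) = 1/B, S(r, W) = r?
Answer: -290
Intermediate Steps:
D(K, g) = 1/(2*K) (D(K, g) = 1/(K + K) = 1/(2*K))
M(u) = ½ (M(u) = (1/(2*u))*u = ½)
(29*(-16 - 4))*M(R(-1)) = (29*(-16 - 4))*(½) = (29*(-20))*(½) = -580*½ = -290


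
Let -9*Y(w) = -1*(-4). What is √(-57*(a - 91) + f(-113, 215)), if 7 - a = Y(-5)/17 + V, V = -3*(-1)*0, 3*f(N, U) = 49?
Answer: √12492195/51 ≈ 69.302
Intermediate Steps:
f(N, U) = 49/3 (f(N, U) = (⅓)*49 = 49/3)
V = 0 (V = 3*0 = 0)
Y(w) = -4/9 (Y(w) = -(-1)*(-4)/9 = -⅑*4 = -4/9)
a = 1075/153 (a = 7 - (-4/9/17 + 0) = 7 - (-4/9*1/17 + 0) = 7 - (-4/153 + 0) = 7 - 1*(-4/153) = 7 + 4/153 = 1075/153 ≈ 7.0261)
√(-57*(a - 91) + f(-113, 215)) = √(-57*(1075/153 - 91) + 49/3) = √(-57*(-12848/153) + 49/3) = √(244112/51 + 49/3) = √(244945/51) = √12492195/51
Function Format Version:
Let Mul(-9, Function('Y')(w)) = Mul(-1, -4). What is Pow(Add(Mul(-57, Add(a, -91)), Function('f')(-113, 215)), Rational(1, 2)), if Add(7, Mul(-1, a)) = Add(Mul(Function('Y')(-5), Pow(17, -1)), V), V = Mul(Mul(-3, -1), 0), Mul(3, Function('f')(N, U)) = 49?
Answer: Mul(Rational(1, 51), Pow(12492195, Rational(1, 2))) ≈ 69.302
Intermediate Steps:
Function('f')(N, U) = Rational(49, 3) (Function('f')(N, U) = Mul(Rational(1, 3), 49) = Rational(49, 3))
V = 0 (V = Mul(3, 0) = 0)
Function('Y')(w) = Rational(-4, 9) (Function('Y')(w) = Mul(Rational(-1, 9), Mul(-1, -4)) = Mul(Rational(-1, 9), 4) = Rational(-4, 9))
a = Rational(1075, 153) (a = Add(7, Mul(-1, Add(Mul(Rational(-4, 9), Pow(17, -1)), 0))) = Add(7, Mul(-1, Add(Mul(Rational(-4, 9), Rational(1, 17)), 0))) = Add(7, Mul(-1, Add(Rational(-4, 153), 0))) = Add(7, Mul(-1, Rational(-4, 153))) = Add(7, Rational(4, 153)) = Rational(1075, 153) ≈ 7.0261)
Pow(Add(Mul(-57, Add(a, -91)), Function('f')(-113, 215)), Rational(1, 2)) = Pow(Add(Mul(-57, Add(Rational(1075, 153), -91)), Rational(49, 3)), Rational(1, 2)) = Pow(Add(Mul(-57, Rational(-12848, 153)), Rational(49, 3)), Rational(1, 2)) = Pow(Add(Rational(244112, 51), Rational(49, 3)), Rational(1, 2)) = Pow(Rational(244945, 51), Rational(1, 2)) = Mul(Rational(1, 51), Pow(12492195, Rational(1, 2)))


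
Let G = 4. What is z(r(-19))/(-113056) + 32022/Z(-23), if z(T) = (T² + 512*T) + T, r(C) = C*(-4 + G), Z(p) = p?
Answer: -32022/23 ≈ -1392.3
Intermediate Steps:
r(C) = 0 (r(C) = C*(-4 + 4) = C*0 = 0)
z(T) = T² + 513*T
z(r(-19))/(-113056) + 32022/Z(-23) = (0*(513 + 0))/(-113056) + 32022/(-23) = (0*513)*(-1/113056) + 32022*(-1/23) = 0*(-1/113056) - 32022/23 = 0 - 32022/23 = -32022/23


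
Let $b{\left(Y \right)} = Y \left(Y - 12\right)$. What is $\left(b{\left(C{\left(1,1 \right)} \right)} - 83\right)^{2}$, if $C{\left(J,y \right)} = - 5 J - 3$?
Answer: $5929$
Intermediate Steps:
$C{\left(J,y \right)} = -3 - 5 J$
$b{\left(Y \right)} = Y \left(-12 + Y\right)$
$\left(b{\left(C{\left(1,1 \right)} \right)} - 83\right)^{2} = \left(\left(-3 - 5\right) \left(-12 - 8\right) - 83\right)^{2} = \left(- 8 \left(-12 - 8\right) - 83\right)^{2} = \left(\left(-8\right) \left(-20\right) - 83\right)^{2} = \left(160 - 83\right)^{2} = 77^{2} = 5929$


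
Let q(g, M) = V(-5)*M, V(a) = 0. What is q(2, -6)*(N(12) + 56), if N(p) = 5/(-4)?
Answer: 0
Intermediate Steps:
N(p) = -5/4 (N(p) = 5*(-1/4) = -5/4)
q(g, M) = 0 (q(g, M) = 0*M = 0)
q(2, -6)*(N(12) + 56) = 0*(-5/4 + 56) = 0*(219/4) = 0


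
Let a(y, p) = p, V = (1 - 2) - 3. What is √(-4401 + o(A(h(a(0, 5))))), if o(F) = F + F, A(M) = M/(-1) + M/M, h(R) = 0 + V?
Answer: I*√4391 ≈ 66.265*I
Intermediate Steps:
V = -4 (V = -1 - 3 = -4)
h(R) = -4 (h(R) = 0 - 4 = -4)
A(M) = 1 - M (A(M) = M*(-1) + 1 = -M + 1 = 1 - M)
o(F) = 2*F
√(-4401 + o(A(h(a(0, 5))))) = √(-4401 + 2*(1 - 1*(-4))) = √(-4401 + 2*(1 + 4)) = √(-4401 + 2*5) = √(-4401 + 10) = √(-4391) = I*√4391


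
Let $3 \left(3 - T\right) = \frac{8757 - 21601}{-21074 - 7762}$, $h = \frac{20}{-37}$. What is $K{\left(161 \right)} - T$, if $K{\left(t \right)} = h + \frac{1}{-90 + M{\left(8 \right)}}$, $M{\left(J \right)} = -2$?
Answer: $- \frac{250518559}{73618308} \approx -3.4029$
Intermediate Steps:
$h = - \frac{20}{37}$ ($h = 20 \left(- \frac{1}{37}\right) = - \frac{20}{37} \approx -0.54054$)
$T = \frac{61670}{21627}$ ($T = 3 - \frac{\left(8757 - 21601\right) \frac{1}{-21074 - 7762}}{3} = 3 - \frac{\left(-12844\right) \frac{1}{-28836}}{3} = 3 - \frac{\left(-12844\right) \left(- \frac{1}{28836}\right)}{3} = 3 - \frac{3211}{21627} = \frac{61670}{21627} \approx 2.8515$)
$K{\left(t \right)} = - \frac{1877}{3404}$ ($K{\left(t \right)} = - \frac{20}{37} + \frac{1}{-90 - 2} = - \frac{20}{37} + \frac{1}{-92} = - \frac{20}{37} - \frac{1}{92} = - \frac{1877}{3404}$)
$K{\left(161 \right)} - T = - \frac{1877}{3404} - \frac{61670}{21627} = - \frac{250518559}{73618308}$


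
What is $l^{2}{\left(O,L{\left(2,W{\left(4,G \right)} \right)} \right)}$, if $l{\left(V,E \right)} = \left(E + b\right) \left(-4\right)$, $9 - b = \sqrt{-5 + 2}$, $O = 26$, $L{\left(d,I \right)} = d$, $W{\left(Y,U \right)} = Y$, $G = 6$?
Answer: $1888 - 352 i \sqrt{3} \approx 1888.0 - 609.68 i$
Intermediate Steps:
$b = 9 - i \sqrt{3}$ ($b = 9 - \sqrt{-5 + 2} = 9 - \sqrt{-3} = 9 - i \sqrt{3} \approx 9.0 - 1.732 i$)
$l{\left(V,E \right)} = -36 - 4 E + 4 i \sqrt{3}$ ($l{\left(V,E \right)} = \left(E + \left(9 - i \sqrt{3}\right)\right) \left(-4\right) = \left(9 + E - i \sqrt{3}\right) \left(-4\right) = -36 - 4 E + 4 i \sqrt{3}$)
$l^{2}{\left(O,L{\left(2,W{\left(4,G \right)} \right)} \right)} = \left(-36 - 8 + 4 i \sqrt{3}\right)^{2} = \left(-44 + 4 i \sqrt{3}\right)^{2}$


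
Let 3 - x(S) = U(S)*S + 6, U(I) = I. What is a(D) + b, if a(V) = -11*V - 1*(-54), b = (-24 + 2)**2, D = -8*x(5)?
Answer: -1926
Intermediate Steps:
x(S) = -3 - S**2 (x(S) = 3 - (S*S + 6) = 3 - (S**2 + 6) = 3 - (6 + S**2) = 3 + (-6 - S**2) = -3 - S**2)
D = 224 (D = -8*(-3 - 1*5**2) = -8*(-3 - 1*25) = -8*(-3 - 25) = -8*(-28) = 224)
b = 484 (b = (-22)**2 = 484)
a(V) = 54 - 11*V (a(V) = -11*V + 54 = 54 - 11*V)
a(D) + b = (54 - 11*224) + 484 = (54 - 2464) + 484 = -2410 + 484 = -1926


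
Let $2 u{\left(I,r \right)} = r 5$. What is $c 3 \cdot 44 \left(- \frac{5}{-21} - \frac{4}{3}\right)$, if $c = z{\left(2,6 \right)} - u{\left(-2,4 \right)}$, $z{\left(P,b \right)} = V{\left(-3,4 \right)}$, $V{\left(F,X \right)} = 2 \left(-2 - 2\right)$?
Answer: $\frac{18216}{7} \approx 2602.3$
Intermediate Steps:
$u{\left(I,r \right)} = \frac{5 r}{2}$ ($u{\left(I,r \right)} = \frac{r 5}{2} = \frac{5 r}{2}$)
$V{\left(F,X \right)} = -8$ ($V{\left(F,X \right)} = 2 \left(-4\right) = -8$)
$z{\left(P,b \right)} = -8$
$c = -18$ ($c = -8 - \frac{5}{2} \cdot 4 = -8 - 10 = -18$)
$c 3 \cdot 44 \left(- \frac{5}{-21} - \frac{4}{3}\right) = \left(-18\right) 3 \cdot 44 \left(- \frac{5}{-21} - \frac{4}{3}\right) = \left(-54\right) 44 \left(\left(-5\right) \left(- \frac{1}{21}\right) - \frac{4}{3}\right) = - 2376 \left(\frac{5}{21} - \frac{4}{3}\right) = \left(-2376\right) \left(- \frac{23}{21}\right) = \frac{18216}{7}$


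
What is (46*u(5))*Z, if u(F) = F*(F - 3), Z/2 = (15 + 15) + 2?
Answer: 29440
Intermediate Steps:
Z = 64 (Z = 2*((15 + 15) + 2) = 2*(30 + 2) = 2*32 = 64)
u(F) = F*(-3 + F)
(46*u(5))*Z = (46*(5*(-3 + 5)))*64 = (46*(5*2))*64 = (46*10)*64 = 460*64 = 29440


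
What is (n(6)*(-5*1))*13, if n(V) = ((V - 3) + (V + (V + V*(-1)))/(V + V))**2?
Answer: -3185/4 ≈ -796.25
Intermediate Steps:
n(V) = (-5/2 + V)**2 (n(V) = ((-3 + V) + (V + (V - V))/((2*V)))**2 = ((-3 + V) + (V + 0)*(1/(2*V)))**2 = ((-3 + V) + V*(1/(2*V)))**2 = ((-3 + V) + 1/2)**2 = (-5/2 + V)**2)
(n(6)*(-5*1))*13 = (((-5 + 2*6)**2/4)*(-5*1))*13 = (((-5 + 12)**2/4)*(-5))*13 = (((1/4)*7**2)*(-5))*13 = (((1/4)*49)*(-5))*13 = ((49/4)*(-5))*13 = -245/4*13 = -3185/4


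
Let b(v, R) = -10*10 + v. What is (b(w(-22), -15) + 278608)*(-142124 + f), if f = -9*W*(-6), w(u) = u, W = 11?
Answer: -39414123580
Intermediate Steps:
f = 594 (f = -9*11*(-6) = -99*(-6) = 594)
b(v, R) = -100 + v
(b(w(-22), -15) + 278608)*(-142124 + f) = ((-100 - 22) + 278608)*(-142124 + 594) = (-122 + 278608)*(-141530) = 278486*(-141530) = -39414123580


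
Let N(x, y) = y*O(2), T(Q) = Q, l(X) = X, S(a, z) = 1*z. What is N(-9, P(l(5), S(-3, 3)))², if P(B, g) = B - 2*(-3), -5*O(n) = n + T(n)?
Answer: 1936/25 ≈ 77.440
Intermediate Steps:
S(a, z) = z
O(n) = -2*n/5 (O(n) = -(n + n)/5 = -2*n/5)
P(B, g) = 6 + B (P(B, g) = B + 6 = 6 + B)
N(x, y) = -4*y/5 (N(x, y) = y*(-⅖*2) = y*(-⅘) = -4*y/5)
N(-9, P(l(5), S(-3, 3)))² = (-4*(6 + 5)/5)² = (-⅘*11)² = (-44/5)² = 1936/25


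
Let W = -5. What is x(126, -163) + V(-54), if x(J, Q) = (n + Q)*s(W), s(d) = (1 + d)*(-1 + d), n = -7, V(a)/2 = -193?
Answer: -4466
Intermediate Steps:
V(a) = -386 (V(a) = 2*(-193) = -386)
x(J, Q) = -168 + 24*Q (x(J, Q) = (-7 + Q)*(-1 + (-5)²) = (-7 + Q)*(-1 + 25) = (-7 + Q)*24 = -168 + 24*Q)
x(126, -163) + V(-54) = (-168 + 24*(-163)) - 386 = (-168 - 3912) - 386 = -4080 - 386 = -4466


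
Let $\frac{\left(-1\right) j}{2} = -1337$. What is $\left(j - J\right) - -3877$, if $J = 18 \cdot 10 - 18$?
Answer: $6389$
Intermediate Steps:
$j = 2674$ ($j = \left(-2\right) \left(-1337\right) = 2674$)
$J = 162$ ($J = 180 - 18 = 162$)
$\left(j - J\right) - -3877 = \left(2674 - 162\right) - -3877 = \left(2674 - 162\right) + 3877 = 2512 + 3877 = 6389$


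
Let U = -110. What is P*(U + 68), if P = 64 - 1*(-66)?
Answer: -5460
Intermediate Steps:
P = 130 (P = 64 + 66 = 130)
P*(U + 68) = 130*(-110 + 68) = 130*(-42) = -5460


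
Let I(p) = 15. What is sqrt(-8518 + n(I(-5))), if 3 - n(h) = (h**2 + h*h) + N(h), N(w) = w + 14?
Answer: I*sqrt(8994) ≈ 94.837*I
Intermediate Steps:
N(w) = 14 + w
n(h) = -11 - h - 2*h**2 (n(h) = 3 - ((h**2 + h*h) + (14 + h)) = 3 - ((h**2 + h**2) + (14 + h)) = 3 - (2*h**2 + (14 + h)) = 3 - (14 + h + 2*h**2) = 3 + (-14 - h - 2*h**2) = -11 - h - 2*h**2)
sqrt(-8518 + n(I(-5))) = sqrt(-8518 + (-11 - 1*15 - 2*15**2)) = sqrt(-8518 + (-11 - 15 - 2*225)) = sqrt(-8518 + (-11 - 15 - 450)) = sqrt(-8518 - 476) = sqrt(-8994) = I*sqrt(8994)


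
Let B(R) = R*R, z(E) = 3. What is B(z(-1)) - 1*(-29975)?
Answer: 29984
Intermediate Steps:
B(R) = R²
B(z(-1)) - 1*(-29975) = 3² - 1*(-29975) = 9 + 29975 = 29984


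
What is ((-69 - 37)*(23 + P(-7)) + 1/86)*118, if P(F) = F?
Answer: -8605445/43 ≈ -2.0013e+5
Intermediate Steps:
((-69 - 37)*(23 + P(-7)) + 1/86)*118 = ((-69 - 37)*(23 - 7) + 1/86)*118 = (-106*16 + 1/86)*118 = (-1696 + 1/86)*118 = -145855/86*118 = -8605445/43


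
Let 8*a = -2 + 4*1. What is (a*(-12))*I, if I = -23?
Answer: 69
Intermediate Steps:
a = 1/4 (a = (-2 + 4*1)/8 = (-2 + 4)/8 = (1/8)*2 = 1/4 ≈ 0.25000)
(a*(-12))*I = ((1/4)*(-12))*(-23) = -3*(-23) = 69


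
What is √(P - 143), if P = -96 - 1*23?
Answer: I*√262 ≈ 16.186*I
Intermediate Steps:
P = -119 (P = -96 - 23 = -119)
√(P - 143) = √(-119 - 143) = √(-262) = I*√262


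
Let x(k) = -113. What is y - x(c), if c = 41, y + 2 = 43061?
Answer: 43172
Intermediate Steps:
y = 43059 (y = -2 + 43061 = 43059)
y - x(c) = 43059 - 1*(-113) = 43059 + 113 = 43172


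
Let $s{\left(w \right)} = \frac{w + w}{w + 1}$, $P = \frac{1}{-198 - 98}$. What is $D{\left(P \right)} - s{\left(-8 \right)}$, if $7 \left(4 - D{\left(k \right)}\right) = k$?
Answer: $\frac{3553}{2072} \approx 1.7148$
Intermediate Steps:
$P = - \frac{1}{296}$ ($P = \frac{1}{-296} = - \frac{1}{296} \approx -0.0033784$)
$D{\left(k \right)} = 4 - \frac{k}{7}$
$s{\left(w \right)} = \frac{2 w}{1 + w}$
$D{\left(P \right)} - s{\left(-8 \right)} = \left(4 - - \frac{1}{2072}\right) - 2 \left(-8\right) \frac{1}{1 - 8} = \left(4 + \frac{1}{2072}\right) - 2 \left(-8\right) \frac{1}{-7} = \frac{8289}{2072} - 2 \left(-8\right) \left(- \frac{1}{7}\right) = \frac{8289}{2072} - \frac{16}{7} = \frac{3553}{2072}$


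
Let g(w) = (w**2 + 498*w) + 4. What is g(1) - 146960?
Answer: -146457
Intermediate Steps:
g(w) = 4 + w**2 + 498*w
g(1) - 146960 = (4 + 1**2 + 498*1) - 146960 = (4 + 1 + 498) - 146960 = 503 - 146960 = -146457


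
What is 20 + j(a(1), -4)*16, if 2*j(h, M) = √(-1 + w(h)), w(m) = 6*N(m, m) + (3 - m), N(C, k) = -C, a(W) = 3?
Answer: 20 + 8*I*√19 ≈ 20.0 + 34.871*I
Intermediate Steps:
w(m) = 3 - 7*m (w(m) = 6*(-m) + (3 - m) = -6*m + (3 - m) = 3 - 7*m)
j(h, M) = √(2 - 7*h)/2 (j(h, M) = √(-1 + (3 - 7*h))/2 = √(2 - 7*h)/2)
20 + j(a(1), -4)*16 = 20 + (√(2 - 7*3)/2)*16 = 20 + (√(2 - 21)/2)*16 = 20 + (√(-19)/2)*16 = 20 + ((I*√19)/2)*16 = 20 + (I*√19/2)*16 = 20 + 8*I*√19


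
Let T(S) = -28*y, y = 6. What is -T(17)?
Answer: 168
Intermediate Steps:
T(S) = -168 (T(S) = -28*6 = -168)
-T(17) = -1*(-168) = 168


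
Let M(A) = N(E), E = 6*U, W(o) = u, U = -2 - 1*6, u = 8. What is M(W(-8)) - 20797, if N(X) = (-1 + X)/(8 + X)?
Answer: -831831/40 ≈ -20796.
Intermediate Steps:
U = -8 (U = -2 - 6 = -8)
W(o) = 8
E = -48 (E = 6*(-8) = -48)
N(X) = (-1 + X)/(8 + X)
M(A) = 49/40 (M(A) = (-1 - 48)/(8 - 48) = -49/(-40) = -1/40*(-49) = 49/40)
M(W(-8)) - 20797 = 49/40 - 20797 = -831831/40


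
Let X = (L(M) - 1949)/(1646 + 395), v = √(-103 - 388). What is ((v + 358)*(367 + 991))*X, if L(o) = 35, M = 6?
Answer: -930517896/2041 - 2599212*I*√491/2041 ≈ -4.5591e+5 - 28219.0*I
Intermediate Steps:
v = I*√491 (v = √(-491) = I*√491 ≈ 22.159*I)
X = -1914/2041 (X = (35 - 1949)/(1646 + 395) = -1914/2041 ≈ -0.93778)
((v + 358)*(367 + 991))*X = ((I*√491 + 358)*(367 + 991))*(-1914/2041) = ((358 + I*√491)*1358)*(-1914/2041) = (486164 + 1358*I*√491)*(-1914/2041) = -930517896/2041 - 2599212*I*√491/2041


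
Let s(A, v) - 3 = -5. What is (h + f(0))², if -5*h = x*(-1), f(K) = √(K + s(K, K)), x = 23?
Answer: 479/25 + 46*I*√2/5 ≈ 19.16 + 13.011*I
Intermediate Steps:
s(A, v) = -2 (s(A, v) = 3 - 5 = -2)
f(K) = √(-2 + K) (f(K) = √(K - 2) = √(-2 + K))
h = 23/5 (h = -23*(-1)/5 = -⅕*(-23) = 23/5 ≈ 4.6000)
(h + f(0))² = (23/5 + √(-2 + 0))² = (23/5 + √(-2))² = (23/5 + I*√2)²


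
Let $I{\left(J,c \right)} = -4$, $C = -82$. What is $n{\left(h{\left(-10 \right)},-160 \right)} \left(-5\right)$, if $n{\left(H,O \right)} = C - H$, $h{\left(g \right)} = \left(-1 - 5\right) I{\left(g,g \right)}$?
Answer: $530$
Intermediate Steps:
$h{\left(g \right)} = 24$ ($h{\left(g \right)} = \left(-1 - 5\right) \left(-4\right) = \left(-6\right) \left(-4\right) = 24$)
$n{\left(H,O \right)} = -82 - H$
$n{\left(h{\left(-10 \right)},-160 \right)} \left(-5\right) = \left(-82 - 24\right) \left(-5\right) = \left(-106\right) \left(-5\right) = 530$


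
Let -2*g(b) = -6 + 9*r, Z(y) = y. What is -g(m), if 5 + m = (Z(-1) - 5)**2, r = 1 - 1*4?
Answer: -33/2 ≈ -16.500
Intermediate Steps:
r = -3 (r = 1 - 4 = -3)
m = 31 (m = -5 + (-1 - 5)**2 = -5 + (-6)**2 = -5 + 36 = 31)
g(b) = 33/2 (g(b) = -(-6 + 9*(-3))/2 = -(-6 - 27)/2 = -1/2*(-33) = 33/2)
-g(m) = -1*33/2 = -33/2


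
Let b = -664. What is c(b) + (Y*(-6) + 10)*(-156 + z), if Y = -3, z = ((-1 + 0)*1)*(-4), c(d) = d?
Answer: -4920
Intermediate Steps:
z = 4 (z = -1*1*(-4) = -1*(-4) = 4)
c(b) + (Y*(-6) + 10)*(-156 + z) = -664 + (-3*(-6) + 10)*(-156 + 4) = -664 + (18 + 10)*(-152) = -664 + 28*(-152) = -664 - 4256 = -4920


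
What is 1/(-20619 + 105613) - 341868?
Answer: -29056728791/84994 ≈ -3.4187e+5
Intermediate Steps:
1/(-20619 + 105613) - 341868 = 1/84994 - 341868 = -29056728791/84994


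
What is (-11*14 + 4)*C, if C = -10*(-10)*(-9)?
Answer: 135000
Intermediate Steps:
C = -900 (C = 100*(-9) = -900)
(-11*14 + 4)*C = (-11*14 + 4)*(-900) = (-154 + 4)*(-900) = -150*(-900) = 135000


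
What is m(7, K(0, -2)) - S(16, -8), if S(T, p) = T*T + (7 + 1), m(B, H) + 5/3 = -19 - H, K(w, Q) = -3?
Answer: -845/3 ≈ -281.67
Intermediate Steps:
m(B, H) = -62/3 - H (m(B, H) = -5/3 + (-19 - H) = -62/3 - H)
S(T, p) = 8 + T² (S(T, p) = T² + 8 = 8 + T²)
m(7, K(0, -2)) - S(16, -8) = (-62/3 - 1*(-3)) - (8 + 16²) = (-62/3 + 3) - (8 + 256) = -53/3 - 1*264 = -53/3 - 264 = -845/3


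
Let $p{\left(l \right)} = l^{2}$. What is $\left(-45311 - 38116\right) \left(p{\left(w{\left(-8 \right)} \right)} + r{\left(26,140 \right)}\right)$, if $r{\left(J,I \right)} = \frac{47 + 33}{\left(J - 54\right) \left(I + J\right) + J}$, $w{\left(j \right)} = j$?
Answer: $- \frac{12335849928}{2311} \approx -5.3379 \cdot 10^{6}$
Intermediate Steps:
$r{\left(J,I \right)} = \frac{80}{J + \left(-54 + J\right) \left(I + J\right)}$ ($r{\left(J,I \right)} = \frac{80}{\left(-54 + J\right) \left(I + J\right) + J} = \frac{80}{J + \left(-54 + J\right) \left(I + J\right)}$)
$\left(-45311 - 38116\right) \left(p{\left(w{\left(-8 \right)} \right)} + r{\left(26,140 \right)}\right) = \left(-45311 - 38116\right) \left(\left(-8\right)^{2} + \frac{80}{26^{2} - 7560 - 1378 + 140 \cdot 26}\right) = - 83427 \left(64 + \frac{80}{676 - 7560 - 1378 + 3640}\right) = - 83427 \left(64 + \frac{80}{-4622}\right) = - 83427 \left(64 + 80 \left(- \frac{1}{4622}\right)\right) = - 83427 \left(64 - \frac{40}{2311}\right) = \left(-83427\right) \frac{147864}{2311} = - \frac{12335849928}{2311}$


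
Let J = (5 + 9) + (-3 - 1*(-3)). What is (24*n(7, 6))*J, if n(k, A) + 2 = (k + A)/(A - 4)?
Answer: 1512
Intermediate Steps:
n(k, A) = -2 + (A + k)/(-4 + A) (n(k, A) = -2 + (k + A)/(A - 4) = -2 + (A + k)/(-4 + A))
J = 14 (J = 14 + (-3 + 3) = 14 + 0 = 14)
(24*n(7, 6))*J = (24*((8 + 7 - 1*6)/(-4 + 6)))*14 = (24*((8 + 7 - 6)/2))*14 = (24*((½)*9))*14 = (24*(9/2))*14 = 108*14 = 1512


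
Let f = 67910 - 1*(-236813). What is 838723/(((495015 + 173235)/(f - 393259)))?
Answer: -12376196588/111375 ≈ -1.1112e+5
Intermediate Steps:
f = 304723 (f = 67910 + 236813 = 304723)
838723/(((495015 + 173235)/(f - 393259))) = 838723/(((495015 + 173235)/(304723 - 393259))) = 838723/((668250/(-88536))) = 838723/((668250*(-1/88536))) = 838723/(-111375/14756) = 838723*(-14756/111375) = -12376196588/111375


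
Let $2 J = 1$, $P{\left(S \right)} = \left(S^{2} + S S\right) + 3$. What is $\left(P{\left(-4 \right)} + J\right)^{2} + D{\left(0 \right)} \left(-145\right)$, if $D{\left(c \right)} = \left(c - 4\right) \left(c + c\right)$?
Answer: $\frac{5041}{4} \approx 1260.3$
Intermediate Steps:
$P{\left(S \right)} = 3 + 2 S^{2}$ ($P{\left(S \right)} = \left(S^{2} + S^{2}\right) + 3 = 2 S^{2} + 3 = 3 + 2 S^{2}$)
$J = \frac{1}{2}$ ($J = \frac{1}{2} \cdot 1 = \frac{1}{2} \approx 0.5$)
$D{\left(c \right)} = 2 c \left(-4 + c\right)$ ($D{\left(c \right)} = \left(-4 + c\right) 2 c = 2 c \left(-4 + c\right)$)
$\left(P{\left(-4 \right)} + J\right)^{2} + D{\left(0 \right)} \left(-145\right) = \left(\left(3 + 2 \left(-4\right)^{2}\right) + \frac{1}{2}\right)^{2} + 2 \cdot 0 \left(-4 + 0\right) \left(-145\right) = \left(\left(3 + 2 \cdot 16\right) + \frac{1}{2}\right)^{2} + 2 \cdot 0 \left(-4\right) \left(-145\right) = \left(\left(3 + 32\right) + \frac{1}{2}\right)^{2} + 0 \left(-145\right) = \left(35 + \frac{1}{2}\right)^{2} + 0 = \left(\frac{71}{2}\right)^{2} + 0 = \frac{5041}{4} + 0 = \frac{5041}{4}$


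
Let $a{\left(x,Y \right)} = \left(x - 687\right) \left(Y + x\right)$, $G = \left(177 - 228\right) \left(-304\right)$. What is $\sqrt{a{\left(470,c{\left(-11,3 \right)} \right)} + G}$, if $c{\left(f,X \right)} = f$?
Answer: $17 i \sqrt{291} \approx 290.0 i$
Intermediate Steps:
$G = 15504$ ($G = \left(-51\right) \left(-304\right) = 15504$)
$a{\left(x,Y \right)} = \left(-687 + x\right) \left(Y + x\right)$
$\sqrt{a{\left(470,c{\left(-11,3 \right)} \right)} + G} = \sqrt{\left(470^{2} - -7557 - 322890 - 5170\right) + 15504} = \sqrt{\left(220900 + 7557 - 322890 - 5170\right) + 15504} = \sqrt{-99603 + 15504} = \sqrt{-84099} = 17 i \sqrt{291}$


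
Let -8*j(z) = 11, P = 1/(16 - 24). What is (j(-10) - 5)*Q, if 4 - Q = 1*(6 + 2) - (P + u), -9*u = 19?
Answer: 7633/192 ≈ 39.755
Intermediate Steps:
u = -19/9 (u = -⅑*19 = -19/9 ≈ -2.1111)
P = -⅛ (P = 1/(-8) = -⅛ ≈ -0.12500)
j(z) = -11/8 (j(z) = -⅛*11 = -11/8)
Q = -449/72 (Q = 4 - (1*(6 + 2) - (-⅛ - 19/9)) = 4 - (1*8 - 1*(-161/72)) = 4 - (8 + 161/72) = 4 - 1*737/72 = 4 - 737/72 = -449/72 ≈ -6.2361)
(j(-10) - 5)*Q = (-11/8 - 5)*(-449/72) = -51/8*(-449/72) = 7633/192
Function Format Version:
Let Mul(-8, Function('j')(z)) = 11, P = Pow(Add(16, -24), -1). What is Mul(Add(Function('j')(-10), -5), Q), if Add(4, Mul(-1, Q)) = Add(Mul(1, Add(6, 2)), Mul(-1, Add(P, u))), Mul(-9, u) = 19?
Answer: Rational(7633, 192) ≈ 39.755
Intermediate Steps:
u = Rational(-19, 9) (u = Mul(Rational(-1, 9), 19) = Rational(-19, 9) ≈ -2.1111)
P = Rational(-1, 8) (P = Pow(-8, -1) = Rational(-1, 8) ≈ -0.12500)
Function('j')(z) = Rational(-11, 8) (Function('j')(z) = Mul(Rational(-1, 8), 11) = Rational(-11, 8))
Q = Rational(-449, 72) (Q = Add(4, Mul(-1, Add(Mul(1, Add(6, 2)), Mul(-1, Add(Rational(-1, 8), Rational(-19, 9)))))) = Add(4, Mul(-1, Add(Mul(1, 8), Mul(-1, Rational(-161, 72))))) = Add(4, Mul(-1, Add(8, Rational(161, 72)))) = Add(4, Mul(-1, Rational(737, 72))) = Add(4, Rational(-737, 72)) = Rational(-449, 72) ≈ -6.2361)
Mul(Add(Function('j')(-10), -5), Q) = Mul(Add(Rational(-11, 8), -5), Rational(-449, 72)) = Mul(Rational(-51, 8), Rational(-449, 72)) = Rational(7633, 192)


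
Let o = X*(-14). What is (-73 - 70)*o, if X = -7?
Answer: -14014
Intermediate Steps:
o = 98 (o = -7*(-14) = 98)
(-73 - 70)*o = (-73 - 70)*98 = -143*98 = -14014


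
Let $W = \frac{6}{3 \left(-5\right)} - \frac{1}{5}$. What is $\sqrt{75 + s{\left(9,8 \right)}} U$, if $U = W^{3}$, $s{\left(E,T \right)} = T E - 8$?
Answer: $- \frac{27 \sqrt{139}}{125} \approx -2.5466$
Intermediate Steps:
$s{\left(E,T \right)} = -8 + E T$ ($s{\left(E,T \right)} = E T - 8 = -8 + E T$)
$W = - \frac{3}{5}$ ($W = \frac{6}{-15} - \frac{1}{5} = 6 \left(- \frac{1}{15}\right) - \frac{1}{5} = - \frac{2}{5} - \frac{1}{5} = - \frac{3}{5} \approx -0.6$)
$U = - \frac{27}{125}$ ($U = \left(- \frac{3}{5}\right)^{3} = - \frac{27}{125} \approx -0.216$)
$\sqrt{75 + s{\left(9,8 \right)}} U = \sqrt{75 + \left(-8 + 9 \cdot 8\right)} \left(- \frac{27}{125}\right) = \sqrt{75 + \left(-8 + 72\right)} \left(- \frac{27}{125}\right) = \sqrt{75 + 64} \left(- \frac{27}{125}\right) = \sqrt{139} \left(- \frac{27}{125}\right) = - \frac{27 \sqrt{139}}{125}$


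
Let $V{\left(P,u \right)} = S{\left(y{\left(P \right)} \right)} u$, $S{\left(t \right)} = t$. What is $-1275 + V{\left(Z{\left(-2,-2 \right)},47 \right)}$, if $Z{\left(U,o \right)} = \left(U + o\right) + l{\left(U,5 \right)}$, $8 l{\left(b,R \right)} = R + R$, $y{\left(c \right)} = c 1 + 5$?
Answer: $- \frac{4677}{4} \approx -1169.3$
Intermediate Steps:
$y{\left(c \right)} = 5 + c$ ($y{\left(c \right)} = c + 5 = 5 + c$)
$l{\left(b,R \right)} = \frac{R}{4}$ ($l{\left(b,R \right)} = \frac{R + R}{8} = \frac{2 R}{8} = \frac{R}{4}$)
$Z{\left(U,o \right)} = \frac{5}{4} + U + o$ ($Z{\left(U,o \right)} = \left(U + o\right) + \frac{1}{4} \cdot 5 = \left(U + o\right) + \frac{5}{4} = \frac{5}{4} + U + o$)
$V{\left(P,u \right)} = u \left(5 + P\right)$ ($V{\left(P,u \right)} = \left(5 + P\right) u = u \left(5 + P\right)$)
$-1275 + V{\left(Z{\left(-2,-2 \right)},47 \right)} = -1275 + 47 \left(5 - \frac{11}{4}\right) = -1275 + 47 \cdot \frac{9}{4} = -1275 + \frac{423}{4} = - \frac{4677}{4}$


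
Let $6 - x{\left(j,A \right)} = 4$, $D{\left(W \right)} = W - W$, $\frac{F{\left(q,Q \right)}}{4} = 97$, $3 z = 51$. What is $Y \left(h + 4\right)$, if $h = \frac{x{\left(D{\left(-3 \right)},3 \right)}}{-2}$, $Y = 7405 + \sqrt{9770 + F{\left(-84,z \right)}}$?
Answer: $22215 + 3 \sqrt{10158} \approx 22517.0$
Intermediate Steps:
$z = 17$ ($z = \frac{1}{3} \cdot 51 = 17$)
$F{\left(q,Q \right)} = 388$ ($F{\left(q,Q \right)} = 4 \cdot 97 = 388$)
$D{\left(W \right)} = 0$
$Y = 7405 + \sqrt{10158}$ ($Y = 7405 + \sqrt{9770 + 388} = 7405 + \sqrt{10158} \approx 7505.8$)
$x{\left(j,A \right)} = 2$ ($x{\left(j,A \right)} = 6 - 4 = 2$)
$h = -1$ ($h = \frac{2}{-2} = 2 \left(- \frac{1}{2}\right) = -1$)
$Y \left(h + 4\right) = \left(7405 + \sqrt{10158}\right) \left(-1 + 4\right) = \left(7405 + \sqrt{10158}\right) 3 = 22215 + 3 \sqrt{10158}$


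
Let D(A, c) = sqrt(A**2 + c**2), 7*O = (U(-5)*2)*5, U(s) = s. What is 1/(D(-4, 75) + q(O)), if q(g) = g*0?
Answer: sqrt(5641)/5641 ≈ 0.013314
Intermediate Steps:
O = -50/7 (O = (-5*2*5)/7 = (-10*5)/7 = (1/7)*(-50) = -50/7 ≈ -7.1429)
q(g) = 0
1/(D(-4, 75) + q(O)) = 1/(sqrt((-4)**2 + 75**2) + 0) = 1/(sqrt(16 + 5625) + 0) = 1/(sqrt(5641) + 0) = 1/(sqrt(5641)) = sqrt(5641)/5641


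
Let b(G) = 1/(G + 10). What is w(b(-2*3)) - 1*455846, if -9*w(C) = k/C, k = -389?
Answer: -4101058/9 ≈ -4.5567e+5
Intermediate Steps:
b(G) = 1/(10 + G)
w(C) = 389/(9*C) (w(C) = -(-389)/(9*C) = 389/(9*C))
w(b(-2*3)) - 1*455846 = 389/(9*(1/(10 - 2*3))) - 1*455846 = 389/(9*(1/(10 - 6))) - 455846 = 389/(9*(1/4)) - 455846 = 389/(9*(¼)) - 455846 = (389/9)*4 - 455846 = 1556/9 - 455846 = -4101058/9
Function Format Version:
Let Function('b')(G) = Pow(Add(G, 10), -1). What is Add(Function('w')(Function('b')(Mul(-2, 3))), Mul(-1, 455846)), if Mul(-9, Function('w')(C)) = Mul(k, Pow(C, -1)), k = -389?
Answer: Rational(-4101058, 9) ≈ -4.5567e+5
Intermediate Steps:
Function('b')(G) = Pow(Add(10, G), -1)
Function('w')(C) = Mul(Rational(389, 9), Pow(C, -1)) (Function('w')(C) = Mul(Rational(-1, 9), Mul(-389, Pow(C, -1))) = Mul(Rational(389, 9), Pow(C, -1)))
Add(Function('w')(Function('b')(Mul(-2, 3))), Mul(-1, 455846)) = Add(Mul(Rational(389, 9), Pow(Pow(Add(10, Mul(-2, 3)), -1), -1)), Mul(-1, 455846)) = Add(Mul(Rational(389, 9), Pow(Pow(Add(10, -6), -1), -1)), -455846) = Add(Mul(Rational(389, 9), Pow(Pow(4, -1), -1)), -455846) = Add(Mul(Rational(389, 9), Pow(Rational(1, 4), -1)), -455846) = Add(Mul(Rational(389, 9), 4), -455846) = Add(Rational(1556, 9), -455846) = Rational(-4101058, 9)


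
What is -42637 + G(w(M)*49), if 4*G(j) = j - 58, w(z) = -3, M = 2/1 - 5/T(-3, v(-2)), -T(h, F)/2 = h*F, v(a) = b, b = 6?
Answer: -170753/4 ≈ -42688.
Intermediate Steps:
v(a) = 6
T(h, F) = -2*F*h (T(h, F) = -2*h*F = -2*F*h)
M = 67/36 (M = 2/1 - 5/((-2*6*(-3))) = 2*1 - 5/36 = 2 - 5*1/36 = 2 - 5/36 = 67/36 ≈ 1.8611)
G(j) = -29/2 + j/4 (G(j) = (j - 58)/4 = (-58 + j)/4 = -29/2 + j/4)
-42637 + G(w(M)*49) = -42637 + (-29/2 + (-3*49)/4) = -42637 + (-29/2 + (¼)*(-147)) = -42637 + (-29/2 - 147/4) = -42637 - 205/4 = -170753/4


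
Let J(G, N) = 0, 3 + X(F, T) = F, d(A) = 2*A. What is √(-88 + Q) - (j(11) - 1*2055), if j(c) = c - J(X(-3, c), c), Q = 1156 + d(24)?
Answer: 2044 + 6*√31 ≈ 2077.4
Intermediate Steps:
X(F, T) = -3 + F
Q = 1204 (Q = 1156 + 2*24 = 1156 + 48 = 1204)
j(c) = c (j(c) = c - 1*0 = c + 0 = c)
√(-88 + Q) - (j(11) - 1*2055) = √(-88 + 1204) - (11 - 1*2055) = √1116 - (11 - 2055) = 6*√31 - 1*(-2044) = 6*√31 + 2044 = 2044 + 6*√31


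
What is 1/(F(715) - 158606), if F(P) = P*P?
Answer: 1/352619 ≈ 2.8359e-6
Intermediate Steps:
F(P) = P²
1/(F(715) - 158606) = 1/(715² - 158606) = 1/(511225 - 158606) = 1/352619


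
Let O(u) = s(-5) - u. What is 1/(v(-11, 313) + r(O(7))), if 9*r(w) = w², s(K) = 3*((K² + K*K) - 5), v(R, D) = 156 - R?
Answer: 9/17887 ≈ 0.00050316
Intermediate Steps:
s(K) = -15 + 6*K² (s(K) = 3*((K² + K²) - 5) = 3*(2*K² - 5) = 3*(-5 + 2*K²) = -15 + 6*K²)
O(u) = 135 - u (O(u) = (-15 + 6*(-5)²) - u = (-15 + 6*25) - u = (-15 + 150) - u = 135 - u)
r(w) = w²/9
1/(v(-11, 313) + r(O(7))) = 1/((156 - 1*(-11)) + (135 - 1*7)²/9) = 1/((156 + 11) + (135 - 7)²/9) = 1/(167 + (⅑)*128²) = 1/(167 + (⅑)*16384) = 1/(167 + 16384/9) = 1/(17887/9) = 9/17887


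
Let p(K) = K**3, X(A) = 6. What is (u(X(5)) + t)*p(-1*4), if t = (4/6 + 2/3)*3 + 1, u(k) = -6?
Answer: 64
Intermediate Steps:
t = 5 (t = (4*(1/6) + 2*(1/3))*3 + 1 = (2/3 + 2/3)*3 + 1 = (4/3)*3 + 1 = 4 + 1 = 5)
(u(X(5)) + t)*p(-1*4) = (-6 + 5)*(-1*4)**3 = -1*(-4)**3 = -1*(-64) = 64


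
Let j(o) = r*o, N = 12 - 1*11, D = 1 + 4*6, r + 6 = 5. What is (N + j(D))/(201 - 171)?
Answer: -⅘ ≈ -0.80000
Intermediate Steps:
r = -1 (r = -6 + 5 = -1)
D = 25 (D = 1 + 24 = 25)
N = 1 (N = 12 - 11 = 1)
j(o) = -o
(N + j(D))/(201 - 171) = (1 - 1*25)/(201 - 171) = (1 - 25)/30 = -24*1/30 = -⅘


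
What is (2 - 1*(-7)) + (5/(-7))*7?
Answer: 4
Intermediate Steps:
(2 - 1*(-7)) + (5/(-7))*7 = (2 + 7) + (5*(-⅐))*7 = 9 - 5/7*7 = 9 - 5 = 4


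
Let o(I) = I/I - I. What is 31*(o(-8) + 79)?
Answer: 2728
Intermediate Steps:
o(I) = 1 - I
31*(o(-8) + 79) = 31*((1 - 1*(-8)) + 79) = 31*((1 + 8) + 79) = 31*(9 + 79) = 31*88 = 2728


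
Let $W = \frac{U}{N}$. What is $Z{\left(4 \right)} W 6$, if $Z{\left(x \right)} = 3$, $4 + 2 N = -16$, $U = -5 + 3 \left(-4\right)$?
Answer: $\frac{153}{5} \approx 30.6$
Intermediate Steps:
$U = -17$ ($U = -5 - 12 = -17$)
$N = -10$ ($N = -2 + \frac{1}{2} \left(-16\right) = -2 - 8 = -10$)
$W = \frac{17}{10}$ ($W = - \frac{17}{-10} = \left(-17\right) \left(- \frac{1}{10}\right) = \frac{17}{10} \approx 1.7$)
$Z{\left(4 \right)} W 6 = 3 \cdot \frac{17}{10} \cdot 6 = \frac{51}{10} \cdot 6 = \frac{153}{5}$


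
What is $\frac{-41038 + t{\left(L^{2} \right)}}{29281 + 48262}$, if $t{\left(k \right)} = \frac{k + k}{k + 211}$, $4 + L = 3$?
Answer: $- \frac{4350027}{8219558} \approx -0.52923$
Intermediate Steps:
$L = -1$ ($L = -4 + 3 = -1$)
$t{\left(k \right)} = \frac{2 k}{211 + k}$
$\frac{-41038 + t{\left(L^{2} \right)}}{29281 + 48262} = \frac{-41038 + \frac{2 \left(-1\right)^{2}}{211 + \left(-1\right)^{2}}}{29281 + 48262} = \frac{-41038 + 2 \cdot 1 \frac{1}{211 + 1}}{77543} = \left(-41038 + 2 \cdot 1 \cdot \frac{1}{212}\right) \frac{1}{77543} = \left(-41038 + \frac{1}{106}\right) \frac{1}{77543} = \left(- \frac{4350027}{106}\right) \frac{1}{77543} = - \frac{4350027}{8219558}$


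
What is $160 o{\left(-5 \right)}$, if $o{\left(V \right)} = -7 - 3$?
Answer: $-1600$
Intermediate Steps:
$o{\left(V \right)} = -10$
$160 o{\left(-5 \right)} = 160 \left(-10\right) = -1600$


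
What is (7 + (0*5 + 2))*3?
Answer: 27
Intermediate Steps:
(7 + (0*5 + 2))*3 = (7 + (0 + 2))*3 = (7 + 2)*3 = 9*3 = 27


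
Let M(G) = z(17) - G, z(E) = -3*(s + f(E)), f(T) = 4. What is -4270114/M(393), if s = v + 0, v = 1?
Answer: 2135057/204 ≈ 10466.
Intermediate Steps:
s = 1 (s = 1 + 0 = 1)
z(E) = -15 (z(E) = -3*(1 + 4) = -3*5 = -15)
M(G) = -15 - G
-4270114/M(393) = -4270114/(-15 - 1*393) = -4270114/(-15 - 393) = -4270114/(-408) = -4270114*(-1/408) = 2135057/204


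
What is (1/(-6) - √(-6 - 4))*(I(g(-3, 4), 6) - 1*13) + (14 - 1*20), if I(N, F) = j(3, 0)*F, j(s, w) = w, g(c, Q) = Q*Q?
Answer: -23/6 + 13*I*√10 ≈ -3.8333 + 41.11*I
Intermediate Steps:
g(c, Q) = Q²
I(N, F) = 0 (I(N, F) = 0*F = 0)
(1/(-6) - √(-6 - 4))*(I(g(-3, 4), 6) - 1*13) + (14 - 1*20) = (1/(-6) - √(-6 - 4))*(0 - 1*13) + (14 - 1*20) = (-⅙ - √(-10))*(0 - 13) + (14 - 20) = (-⅙ - I*√10)*(-13) - 6 = (13/6 + 13*I*√10) - 6 = -23/6 + 13*I*√10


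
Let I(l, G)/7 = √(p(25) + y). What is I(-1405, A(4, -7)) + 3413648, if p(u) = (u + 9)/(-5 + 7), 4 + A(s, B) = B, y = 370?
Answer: 3413648 + 21*√43 ≈ 3.4138e+6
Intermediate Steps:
A(s, B) = -4 + B
p(u) = 9/2 + u/2 (p(u) = (9 + u)/2 = (9 + u)*(½) = 9/2 + u/2)
I(l, G) = 21*√43 (I(l, G) = 7*√((9/2 + (½)*25) + 370) = 7*√((9/2 + 25/2) + 370) = 7*√(17 + 370) = 7*√387 = 7*(3*√43) = 21*√43)
I(-1405, A(4, -7)) + 3413648 = 21*√43 + 3413648 = 3413648 + 21*√43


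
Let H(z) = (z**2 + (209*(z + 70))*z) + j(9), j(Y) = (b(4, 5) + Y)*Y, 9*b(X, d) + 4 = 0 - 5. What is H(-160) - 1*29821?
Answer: 3005451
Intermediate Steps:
b(X, d) = -1 (b(X, d) = -4/9 + (0 - 5)/9 = -4/9 + (1/9)*(-5) = -4/9 - 5/9 = -1)
j(Y) = Y*(-1 + Y) (j(Y) = (-1 + Y)*Y = Y*(-1 + Y))
H(z) = 72 + z**2 + z*(14630 + 209*z) (H(z) = (z**2 + (209*(z + 70))*z) + 9*(-1 + 9) = (z**2 + (209*(70 + z))*z) + 9*8 = (z**2 + (14630 + 209*z)*z) + 72 = (z**2 + z*(14630 + 209*z)) + 72 = 72 + z**2 + z*(14630 + 209*z))
H(-160) - 1*29821 = (72 + 210*(-160)**2 + 14630*(-160)) - 1*29821 = (72 + 210*25600 - 2340800) - 29821 = (72 + 5376000 - 2340800) - 29821 = 3035272 - 29821 = 3005451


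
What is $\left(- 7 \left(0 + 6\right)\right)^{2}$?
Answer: $1764$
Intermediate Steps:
$\left(- 7 \left(0 + 6\right)\right)^{2} = \left(\left(-7\right) 6\right)^{2} = \left(-42\right)^{2} = 1764$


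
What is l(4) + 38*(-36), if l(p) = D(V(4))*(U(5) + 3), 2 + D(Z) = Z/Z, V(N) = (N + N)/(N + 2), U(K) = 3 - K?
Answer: -1369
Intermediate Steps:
V(N) = 2*N/(2 + N) (V(N) = (2*N)/(2 + N) = 2*N/(2 + N))
D(Z) = -1 (D(Z) = -2 + Z/Z = -2 + 1 = -1)
l(p) = -1 (l(p) = -((3 - 1*5) + 3) = -((3 - 5) + 3) = -(-2 + 3) = -1*1 = -1)
l(4) + 38*(-36) = -1 + 38*(-36) = -1 - 1368 = -1369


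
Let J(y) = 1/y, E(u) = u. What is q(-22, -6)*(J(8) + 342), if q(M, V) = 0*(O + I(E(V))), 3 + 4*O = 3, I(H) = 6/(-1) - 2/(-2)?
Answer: 0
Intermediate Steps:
I(H) = -5 (I(H) = 6*(-1) - 2*(-1/2) = -6 + 1 = -5)
O = 0 (O = -3/4 + (1/4)*3 = -3/4 + 3/4 = 0)
q(M, V) = 0 (q(M, V) = 0*(0 - 5) = 0*(-5) = 0)
J(y) = 1/y
q(-22, -6)*(J(8) + 342) = 0*(1/8 + 342) = 0*(2737/8) = 0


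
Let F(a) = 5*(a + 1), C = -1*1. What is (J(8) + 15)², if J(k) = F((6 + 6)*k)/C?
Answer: 220900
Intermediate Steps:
C = -1
F(a) = 5 + 5*a (F(a) = 5*(1 + a) = 5 + 5*a)
J(k) = -5 - 60*k (J(k) = (5 + 5*((6 + 6)*k))/(-1) = (5 + 5*(12*k))*(-1) = (5 + 60*k)*(-1) = -5 - 60*k)
(J(8) + 15)² = ((-5 - 60*8) + 15)² = ((-5 - 480) + 15)² = (-485 + 15)² = (-470)² = 220900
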